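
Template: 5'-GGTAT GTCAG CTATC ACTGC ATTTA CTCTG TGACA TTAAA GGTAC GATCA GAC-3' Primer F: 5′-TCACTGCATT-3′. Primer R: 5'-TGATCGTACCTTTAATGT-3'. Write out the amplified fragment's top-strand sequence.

Scanning the template, TCACTGCATT occurs at positions 14–23; this primer anneals to the bottom strand there with its 3' end pointing downstream.
Reverse complement of the reverse primer: ACATTAAAGGTACGATCA. This occurs on the top strand at positions 33–50.
The product is the template from position 14 through 50 (37 bp).

5'-TCACTGCATTTACTCTGTGACATTAAAGGTACGATCA-3'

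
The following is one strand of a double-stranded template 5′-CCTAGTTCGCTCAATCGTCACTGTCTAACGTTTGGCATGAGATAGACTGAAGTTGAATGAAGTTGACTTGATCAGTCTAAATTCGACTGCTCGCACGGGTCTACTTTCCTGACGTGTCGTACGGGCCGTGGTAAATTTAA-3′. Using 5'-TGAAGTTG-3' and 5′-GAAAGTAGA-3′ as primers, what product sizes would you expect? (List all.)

The forward primer TGAAGTTG matches the top strand at positions 48–55, 58–65.
The reverse primer's reverse complement is TCTACTTTC, matching at positions 100–108.
Each forward site pairs with the reverse site to give a product ending at position 108: sizes 61, 51 bp.

61 bp, 51 bp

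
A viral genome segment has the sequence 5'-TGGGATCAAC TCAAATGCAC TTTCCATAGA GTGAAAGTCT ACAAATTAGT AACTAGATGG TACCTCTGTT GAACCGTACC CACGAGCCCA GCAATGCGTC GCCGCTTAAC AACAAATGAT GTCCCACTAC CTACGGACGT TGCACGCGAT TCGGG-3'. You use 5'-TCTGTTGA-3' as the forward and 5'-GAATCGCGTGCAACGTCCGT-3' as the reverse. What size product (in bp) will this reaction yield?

88 bp

Scanning the template, TCTGTTGA occurs at positions 65–72; this primer anneals to the bottom strand there with its 3' end pointing downstream.
Reverse complement of the reverse primer: ACGGACGTTGCACGCGATTC. This occurs on the top strand at positions 133–152.
The product runs from position 65 to position 152, so its length is 152 − 65 + 1 = 88 bp.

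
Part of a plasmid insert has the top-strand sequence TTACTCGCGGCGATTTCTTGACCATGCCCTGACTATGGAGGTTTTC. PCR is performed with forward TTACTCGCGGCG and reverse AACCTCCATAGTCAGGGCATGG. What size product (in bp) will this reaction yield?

43 bp

Forward primer TTACTCGCGGCG is found on the top strand at positions 1–12.
Taking the reverse complement of AACCTCCATAGTCAGGGCATGG gives CCATGCCCTGACTATGGAGGTT, found at positions 22–43 on the template; the primer anneals here to the top strand with its 3' end pointing upstream.
The product runs from position 1 to position 43, so its length is 43 − 1 + 1 = 43 bp.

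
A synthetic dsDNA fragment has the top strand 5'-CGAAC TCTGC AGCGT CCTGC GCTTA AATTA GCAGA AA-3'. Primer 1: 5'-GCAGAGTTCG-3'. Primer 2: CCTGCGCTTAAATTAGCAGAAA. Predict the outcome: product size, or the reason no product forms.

No product — the primers' 3' ends point away from each other.

Primer 1 (GCAGAGTTCG) has reverse complement CGAACTCTGC, which matches the top strand at positions 1–10; primer 1 anneals to the top strand there with its 3' end pointing upstream toward position 1.
Primer 2 (CCTGCGCTTAAATTAGCAGAAA) matches the top strand directly at positions 16–37; it anneals to the bottom strand with its 3' end pointing downstream toward position 37.
The 3' ends diverge (primer 1 extends toward position 1, primer 2 toward position 37), so the primers never converge on a shared product.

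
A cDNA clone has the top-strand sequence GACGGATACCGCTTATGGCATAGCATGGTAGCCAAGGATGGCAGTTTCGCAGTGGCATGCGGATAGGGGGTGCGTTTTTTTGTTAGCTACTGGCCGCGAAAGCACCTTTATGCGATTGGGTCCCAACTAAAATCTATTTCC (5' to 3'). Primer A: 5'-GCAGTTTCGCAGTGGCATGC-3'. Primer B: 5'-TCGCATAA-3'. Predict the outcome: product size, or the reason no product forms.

Yes — a 75 bp product.

Primer A (GCAGTTTCGCAGTGGCATGC) matches the top strand at positions 41–60; it acts as a forward primer.
Primer B's reverse complement is TTATGCGA, matching the top strand at positions 108–115; it acts as a reverse primer.
The 3' ends face each other across positions 41–115, giving a 75 bp product.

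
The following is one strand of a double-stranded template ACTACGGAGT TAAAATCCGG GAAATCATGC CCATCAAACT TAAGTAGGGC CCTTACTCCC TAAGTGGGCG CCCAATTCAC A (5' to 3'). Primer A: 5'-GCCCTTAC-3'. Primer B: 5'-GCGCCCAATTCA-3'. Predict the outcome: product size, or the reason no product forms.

No product — both primers anneal to the same strand and extend in the same direction.

Primer A (GCCCTTAC) matches the top strand at positions 49–56 (3' end points downstream).
Primer B (GCGCCCAATTCA) also matches the top strand directly, at positions 68–79 — its reverse complement TGAATTGGGCGC is not present.
Both primers anneal to the bottom strand with 3' ends pointing the same way, so neither can prime synthesis back toward the other.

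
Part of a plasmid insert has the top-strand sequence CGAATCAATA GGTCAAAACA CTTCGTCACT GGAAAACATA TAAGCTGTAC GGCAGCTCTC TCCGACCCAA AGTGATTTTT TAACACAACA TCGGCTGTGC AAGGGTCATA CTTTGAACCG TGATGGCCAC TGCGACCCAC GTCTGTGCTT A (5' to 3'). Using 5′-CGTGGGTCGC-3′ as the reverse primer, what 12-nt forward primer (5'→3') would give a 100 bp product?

5'-AAGCTGTACGGC-3'

The reverse primer's reverse complement GCGACCCACG matches the template at positions 132–141, so the product ends at position 141.
A 100 bp product then starts at position 141 − 100 + 1 = 42.
The forward primer is identical to the top strand there: AAGCTGTACGGC.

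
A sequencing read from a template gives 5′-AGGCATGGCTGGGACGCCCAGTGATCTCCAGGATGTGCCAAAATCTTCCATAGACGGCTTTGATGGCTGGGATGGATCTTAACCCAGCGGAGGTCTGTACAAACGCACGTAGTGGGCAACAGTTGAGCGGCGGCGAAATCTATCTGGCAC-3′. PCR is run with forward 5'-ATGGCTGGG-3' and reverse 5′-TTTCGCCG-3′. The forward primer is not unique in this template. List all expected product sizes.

134 bp, 76 bp

The forward primer ATGGCTGGG matches the top strand at positions 5–13, 63–71.
The reverse primer's reverse complement is CGGCGAAA, matching at positions 131–138.
Each forward site pairs with the reverse site to give a product ending at position 138: sizes 134, 76 bp.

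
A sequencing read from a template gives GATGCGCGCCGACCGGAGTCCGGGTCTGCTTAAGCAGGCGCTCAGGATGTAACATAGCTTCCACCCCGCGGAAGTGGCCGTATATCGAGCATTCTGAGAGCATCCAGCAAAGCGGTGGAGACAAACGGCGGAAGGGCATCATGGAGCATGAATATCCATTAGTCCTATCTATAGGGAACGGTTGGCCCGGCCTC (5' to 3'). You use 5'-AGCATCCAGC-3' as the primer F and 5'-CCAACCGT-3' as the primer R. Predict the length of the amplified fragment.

Forward primer AGCATCCAGC is found on the top strand at positions 99–108.
Reverse complement of the reverse primer: ACGGTTGG. This occurs on the top strand at positions 178–185.
Product length = (reverse-primer end) − (forward-primer start) + 1 = 185 − 99 + 1 = 87 bp.

87 bp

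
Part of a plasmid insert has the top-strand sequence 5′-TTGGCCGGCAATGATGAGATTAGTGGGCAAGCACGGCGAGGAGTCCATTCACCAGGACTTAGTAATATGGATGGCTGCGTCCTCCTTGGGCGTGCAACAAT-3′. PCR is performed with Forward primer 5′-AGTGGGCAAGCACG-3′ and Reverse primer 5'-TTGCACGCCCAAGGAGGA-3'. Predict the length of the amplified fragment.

76 bp

The forward primer matches the template at positions 22–35.
The reverse primer's reverse complement is TCCTCCTTGGGCGTGCAA, which matches the template at positions 80–97.
Amplicon spans positions 22–97: 76 bp.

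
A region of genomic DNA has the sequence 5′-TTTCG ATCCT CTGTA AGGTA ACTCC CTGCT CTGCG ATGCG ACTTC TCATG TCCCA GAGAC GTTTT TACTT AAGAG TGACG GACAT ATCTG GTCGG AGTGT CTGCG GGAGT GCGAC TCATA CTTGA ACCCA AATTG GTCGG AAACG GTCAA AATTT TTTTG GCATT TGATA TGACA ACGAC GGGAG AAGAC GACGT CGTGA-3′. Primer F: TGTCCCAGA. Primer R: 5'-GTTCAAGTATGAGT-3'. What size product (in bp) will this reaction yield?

Forward primer TGTCCCAGA is found on the top strand at positions 49–57.
Reverse complement of the reverse primer: ACTCATACTTGAAC. This occurs on the top strand at positions 114–127.
The product runs from position 49 to position 127, so its length is 127 − 49 + 1 = 79 bp.

79 bp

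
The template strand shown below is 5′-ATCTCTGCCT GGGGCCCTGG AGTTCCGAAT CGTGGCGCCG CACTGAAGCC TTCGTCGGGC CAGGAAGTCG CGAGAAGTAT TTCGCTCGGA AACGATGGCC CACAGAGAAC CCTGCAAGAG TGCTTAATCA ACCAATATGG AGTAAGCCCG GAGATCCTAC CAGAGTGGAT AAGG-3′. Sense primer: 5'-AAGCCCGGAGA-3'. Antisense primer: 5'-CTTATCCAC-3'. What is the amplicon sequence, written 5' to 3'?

5'-AAGCCCGGAGATCCTACCAGAGTGGATAAG-3'

Scanning the template, AAGCCCGGAGA occurs at positions 144–154; this primer anneals to the bottom strand there with its 3' end pointing downstream.
Taking the reverse complement of CTTATCCAC gives GTGGATAAG, found at positions 165–173 on the template; the primer anneals here to the top strand with its 3' end pointing upstream.
The product is the template from position 144 through 173 (30 bp).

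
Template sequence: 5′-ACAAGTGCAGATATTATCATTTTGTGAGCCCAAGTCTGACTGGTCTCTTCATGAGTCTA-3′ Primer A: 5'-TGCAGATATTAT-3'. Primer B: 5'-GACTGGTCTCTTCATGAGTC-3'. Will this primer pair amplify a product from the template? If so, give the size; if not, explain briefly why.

No product — both primers anneal to the same strand and extend in the same direction.

Primer A (TGCAGATATTAT) matches the top strand at positions 6–17 (3' end points downstream).
Primer B (GACTGGTCTCTTCATGAGTC) also matches the top strand directly, at positions 38–57 — its reverse complement GACTCATGAAGAGACCAGTC is not present.
Both primers anneal to the bottom strand with 3' ends pointing the same way, so neither can prime synthesis back toward the other.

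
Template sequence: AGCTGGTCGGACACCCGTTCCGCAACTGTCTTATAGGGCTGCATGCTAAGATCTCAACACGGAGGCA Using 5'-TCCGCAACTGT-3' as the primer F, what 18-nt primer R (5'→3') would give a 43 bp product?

The forward primer binds at positions 19–29, so a 43 bp product ends at position 19 + 43 − 1 = 61.
The reverse primer anneals to the top strand over positions 44–61, i.e. to TGCTAAGATCTCAACACG.
Its sequence written 5'→3' is the reverse complement: CGTGTTGAGATCTTAGCA.

5'-CGTGTTGAGATCTTAGCA-3'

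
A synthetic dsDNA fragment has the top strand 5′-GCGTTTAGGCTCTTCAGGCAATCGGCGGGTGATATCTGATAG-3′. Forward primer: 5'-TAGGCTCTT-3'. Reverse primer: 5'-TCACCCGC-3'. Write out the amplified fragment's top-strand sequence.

5'-TAGGCTCTTCAGGCAATCGGCGGGTGA-3'

The forward primer matches the template at positions 6–14.
The reverse primer's reverse complement is GCGGGTGA, which matches the template at positions 25–32.
The product is the template from position 6 through 32 (27 bp).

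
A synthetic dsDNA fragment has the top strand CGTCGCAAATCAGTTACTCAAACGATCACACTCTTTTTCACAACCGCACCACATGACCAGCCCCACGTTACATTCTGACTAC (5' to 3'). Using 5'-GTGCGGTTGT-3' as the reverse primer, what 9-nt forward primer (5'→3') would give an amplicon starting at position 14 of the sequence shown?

5'-TTACTCAAA-3'

The reverse primer's reverse complement ACAACCGCAC matches the template at positions 40–49; the product starts at position 14.
The forward primer is identical to the top strand over positions 14–22: TTACTCAAA.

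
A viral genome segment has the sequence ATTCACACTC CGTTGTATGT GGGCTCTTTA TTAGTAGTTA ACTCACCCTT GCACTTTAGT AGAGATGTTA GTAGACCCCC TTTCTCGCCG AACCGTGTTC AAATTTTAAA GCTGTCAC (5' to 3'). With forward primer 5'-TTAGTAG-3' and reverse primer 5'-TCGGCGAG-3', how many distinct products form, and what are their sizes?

Three products: 61 bp, 36 bp, 24 bp

The forward primer TTAGTAG matches the top strand at positions 31–37, 56–62, 68–74.
The reverse primer's reverse complement is CTCGCCGA, matching at positions 84–91.
Each forward site pairs with the reverse site to give a product ending at position 91: sizes 61, 36, 24 bp.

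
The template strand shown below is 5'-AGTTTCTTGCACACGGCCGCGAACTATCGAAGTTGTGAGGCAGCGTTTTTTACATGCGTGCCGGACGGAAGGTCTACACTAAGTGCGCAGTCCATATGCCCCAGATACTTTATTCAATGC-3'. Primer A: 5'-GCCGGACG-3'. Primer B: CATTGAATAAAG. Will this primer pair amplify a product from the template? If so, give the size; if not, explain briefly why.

Yes — a 60 bp product.

Primer A (GCCGGACG) matches the top strand at positions 60–67; it acts as a forward primer.
Primer B's reverse complement is CTTTATTCAATG, matching the top strand at positions 108–119; it acts as a reverse primer.
The 3' ends face each other across positions 60–119, giving a 60 bp product.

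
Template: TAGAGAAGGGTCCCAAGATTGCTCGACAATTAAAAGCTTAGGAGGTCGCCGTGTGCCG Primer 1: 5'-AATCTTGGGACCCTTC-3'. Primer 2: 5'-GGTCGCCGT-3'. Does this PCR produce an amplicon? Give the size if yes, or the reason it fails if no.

Primer 1 (AATCTTGGGACCCTTC) has reverse complement GAAGGGTCCCAAGATT, which matches the top strand at positions 5–20; primer 1 anneals to the top strand there with its 3' end pointing upstream toward position 5.
Primer 2 (GGTCGCCGT) matches the top strand directly at positions 44–52; it anneals to the bottom strand with its 3' end pointing downstream toward position 52.
The 3' ends diverge (primer 1 extends toward position 1, primer 2 toward position 58), so the primers never converge on a shared product.

No product — the primers' 3' ends point away from each other.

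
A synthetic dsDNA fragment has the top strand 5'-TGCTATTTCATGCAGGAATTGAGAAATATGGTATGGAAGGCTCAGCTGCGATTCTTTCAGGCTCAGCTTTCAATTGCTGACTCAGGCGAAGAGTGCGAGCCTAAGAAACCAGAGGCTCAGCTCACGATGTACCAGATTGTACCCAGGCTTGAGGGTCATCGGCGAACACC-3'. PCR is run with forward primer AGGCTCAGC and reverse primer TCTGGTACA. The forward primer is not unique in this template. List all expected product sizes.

The forward primer AGGCTCAGC matches the top strand at positions 38–46, 59–67, 113–121.
The reverse primer's reverse complement is TGTACCAGA, matching at positions 128–136.
Each forward site pairs with the reverse site to give a product ending at position 136: sizes 99, 78, 24 bp.

99 bp, 78 bp, 24 bp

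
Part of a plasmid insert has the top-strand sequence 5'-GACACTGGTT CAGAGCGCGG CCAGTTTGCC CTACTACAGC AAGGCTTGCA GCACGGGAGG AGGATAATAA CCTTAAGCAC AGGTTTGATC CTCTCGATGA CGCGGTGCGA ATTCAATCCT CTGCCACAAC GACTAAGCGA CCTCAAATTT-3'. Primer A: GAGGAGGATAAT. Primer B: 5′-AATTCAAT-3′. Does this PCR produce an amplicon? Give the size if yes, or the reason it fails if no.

No product — both primers anneal to the same strand and extend in the same direction.

Primer A (GAGGAGGATAAT) matches the top strand at positions 57–68 (3' end points downstream).
Primer B (AATTCAAT) also matches the top strand directly, at positions 110–117 — its reverse complement ATTGAATT is not present.
Both primers anneal to the bottom strand with 3' ends pointing the same way, so neither can prime synthesis back toward the other.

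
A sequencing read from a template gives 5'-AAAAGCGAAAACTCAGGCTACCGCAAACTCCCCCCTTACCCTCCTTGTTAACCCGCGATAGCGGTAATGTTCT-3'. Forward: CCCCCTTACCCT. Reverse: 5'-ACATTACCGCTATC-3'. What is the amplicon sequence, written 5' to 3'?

5'-CCCCCTTACCCTCCTTGTTAACCCGCGATAGCGGTAATGT-3'

Scanning the template, CCCCCTTACCCT occurs at positions 31–42; this primer anneals to the bottom strand there with its 3' end pointing downstream.
The reverse primer's reverse complement is GATAGCGGTAATGT, which matches the template at positions 57–70.
The product is the template from position 31 through 70 (40 bp).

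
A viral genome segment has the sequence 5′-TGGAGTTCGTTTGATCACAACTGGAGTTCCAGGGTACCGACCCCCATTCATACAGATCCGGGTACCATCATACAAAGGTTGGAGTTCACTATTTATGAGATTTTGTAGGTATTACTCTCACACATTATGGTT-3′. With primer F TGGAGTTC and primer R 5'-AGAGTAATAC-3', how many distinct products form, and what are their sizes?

The forward primer TGGAGTTC matches the top strand at positions 1–8, 22–29, 80–87.
The reverse primer's reverse complement is GTATTACTCT, matching at positions 109–118.
Each forward site pairs with the reverse site to give a product ending at position 118: sizes 118, 97, 39 bp.

Three products: 118 bp, 97 bp, 39 bp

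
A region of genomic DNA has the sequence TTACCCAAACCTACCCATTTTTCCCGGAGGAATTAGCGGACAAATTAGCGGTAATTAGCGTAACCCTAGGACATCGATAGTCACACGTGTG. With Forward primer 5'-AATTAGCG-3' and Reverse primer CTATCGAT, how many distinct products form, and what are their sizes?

Three products: 50 bp, 38 bp, 28 bp

The forward primer AATTAGCG matches the top strand at positions 31–38, 43–50, 53–60.
The reverse primer's reverse complement is ATCGATAG, matching at positions 73–80.
Each forward site pairs with the reverse site to give a product ending at position 80: sizes 50, 38, 28 bp.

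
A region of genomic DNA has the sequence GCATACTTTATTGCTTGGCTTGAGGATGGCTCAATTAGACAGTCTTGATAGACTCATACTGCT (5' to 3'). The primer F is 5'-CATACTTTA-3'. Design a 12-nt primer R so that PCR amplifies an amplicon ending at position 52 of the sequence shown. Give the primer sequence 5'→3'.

The forward primer binds at positions 2–10; the product's 3' end on the top strand is position 52.
The reverse primer anneals to the top strand over positions 41–52, i.e. to AGTCTTGATAGA.
Its sequence written 5'→3' is the reverse complement: TCTATCAAGACT.

5'-TCTATCAAGACT-3'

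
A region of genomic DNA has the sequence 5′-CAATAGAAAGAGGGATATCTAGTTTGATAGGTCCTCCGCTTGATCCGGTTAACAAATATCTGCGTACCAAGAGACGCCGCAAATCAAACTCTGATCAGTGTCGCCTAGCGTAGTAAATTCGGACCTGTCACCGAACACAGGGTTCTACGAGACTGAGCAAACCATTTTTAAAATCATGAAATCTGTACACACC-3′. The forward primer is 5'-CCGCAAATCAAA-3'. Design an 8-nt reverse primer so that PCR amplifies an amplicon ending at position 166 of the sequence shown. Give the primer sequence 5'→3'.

5'-AATGGTTT-3'

The forward primer binds at positions 77–88; the product's 3' end on the top strand is position 166.
The reverse primer anneals to the top strand over positions 159–166, i.e. to AAACCATT.
Its sequence written 5'→3' is the reverse complement: AATGGTTT.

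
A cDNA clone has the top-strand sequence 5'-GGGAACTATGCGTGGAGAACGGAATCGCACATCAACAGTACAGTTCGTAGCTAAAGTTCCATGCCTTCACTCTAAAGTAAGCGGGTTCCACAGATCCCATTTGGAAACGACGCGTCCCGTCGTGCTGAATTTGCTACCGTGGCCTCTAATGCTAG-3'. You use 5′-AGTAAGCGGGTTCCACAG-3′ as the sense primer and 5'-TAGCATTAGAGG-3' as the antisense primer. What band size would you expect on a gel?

Forward primer AGTAAGCGGGTTCCACAG is found on the top strand at positions 76–93.
The reverse primer's reverse complement is CCTCTAATGCTA, which matches the template at positions 143–154.
Product length = (reverse-primer end) − (forward-primer start) + 1 = 154 − 76 + 1 = 79 bp.

79 bp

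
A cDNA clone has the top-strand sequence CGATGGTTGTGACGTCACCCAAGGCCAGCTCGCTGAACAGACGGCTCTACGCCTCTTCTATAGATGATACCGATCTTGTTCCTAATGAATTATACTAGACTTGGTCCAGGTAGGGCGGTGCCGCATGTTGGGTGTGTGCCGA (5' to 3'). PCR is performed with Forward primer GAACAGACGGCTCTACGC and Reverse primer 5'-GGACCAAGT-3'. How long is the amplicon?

73 bp

Scanning the template, GAACAGACGGCTCTACGC occurs at positions 35–52; this primer anneals to the bottom strand there with its 3' end pointing downstream.
Taking the reverse complement of GGACCAAGT gives ACTTGGTCC, found at positions 99–107 on the template; the primer anneals here to the top strand with its 3' end pointing upstream.
The product runs from position 35 to position 107, so its length is 107 − 35 + 1 = 73 bp.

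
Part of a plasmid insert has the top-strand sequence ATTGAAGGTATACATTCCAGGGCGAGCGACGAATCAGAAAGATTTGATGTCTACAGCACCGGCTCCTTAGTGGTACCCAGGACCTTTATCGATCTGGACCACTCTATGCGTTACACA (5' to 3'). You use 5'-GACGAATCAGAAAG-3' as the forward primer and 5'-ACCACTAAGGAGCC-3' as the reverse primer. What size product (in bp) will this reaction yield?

The forward primer matches the template at positions 28–41.
The reverse primer's reverse complement is GGCTCCTTAGTGGT, which matches the template at positions 61–74.
Product length = (reverse-primer end) − (forward-primer start) + 1 = 74 − 28 + 1 = 47 bp.

47 bp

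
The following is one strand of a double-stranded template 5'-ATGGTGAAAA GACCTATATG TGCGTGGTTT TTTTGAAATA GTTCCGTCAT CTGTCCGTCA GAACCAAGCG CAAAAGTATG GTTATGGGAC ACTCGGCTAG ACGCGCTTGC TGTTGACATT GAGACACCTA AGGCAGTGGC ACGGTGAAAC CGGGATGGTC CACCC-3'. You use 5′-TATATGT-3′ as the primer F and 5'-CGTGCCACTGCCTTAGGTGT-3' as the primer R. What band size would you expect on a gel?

The forward primer matches the template at positions 15–21.
Taking the reverse complement of CGTGCCACTGCCTTAGGTGT gives ACACCTAAGGCAGTGGCACG, found at positions 124–143 on the template; the primer anneals here to the top strand with its 3' end pointing upstream.
Amplicon spans positions 15–143: 129 bp.

129 bp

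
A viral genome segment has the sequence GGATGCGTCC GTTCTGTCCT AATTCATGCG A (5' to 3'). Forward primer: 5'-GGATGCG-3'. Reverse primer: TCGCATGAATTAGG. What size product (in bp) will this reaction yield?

Forward primer GGATGCG is found on the top strand at positions 1–7.
The reverse primer's reverse complement is CCTAATTCATGCGA, which matches the template at positions 18–31.
The product runs from position 1 to position 31, so its length is 31 − 1 + 1 = 31 bp.

31 bp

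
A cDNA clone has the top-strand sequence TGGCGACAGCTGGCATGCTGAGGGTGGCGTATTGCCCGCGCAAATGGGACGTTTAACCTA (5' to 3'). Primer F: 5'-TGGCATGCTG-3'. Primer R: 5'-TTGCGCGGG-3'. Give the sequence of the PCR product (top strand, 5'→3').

Scanning the template, TGGCATGCTG occurs at positions 11–20; this primer anneals to the bottom strand there with its 3' end pointing downstream.
The reverse primer's reverse complement is CCCGCGCAA, which matches the template at positions 35–43.
The product is the template from position 11 through 43 (33 bp).

5'-TGGCATGCTGAGGGTGGCGTATTGCCCGCGCAA-3'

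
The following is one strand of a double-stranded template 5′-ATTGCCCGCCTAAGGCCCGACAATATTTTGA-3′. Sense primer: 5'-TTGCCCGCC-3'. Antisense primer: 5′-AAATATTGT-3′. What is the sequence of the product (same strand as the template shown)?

5'-TTGCCCGCCTAAGGCCCGACAATATTT-3'

Forward primer TTGCCCGCC is found on the top strand at positions 2–10.
Reverse complement of the reverse primer: ACAATATTT. This occurs on the top strand at positions 20–28.
The product is the template from position 2 through 28 (27 bp).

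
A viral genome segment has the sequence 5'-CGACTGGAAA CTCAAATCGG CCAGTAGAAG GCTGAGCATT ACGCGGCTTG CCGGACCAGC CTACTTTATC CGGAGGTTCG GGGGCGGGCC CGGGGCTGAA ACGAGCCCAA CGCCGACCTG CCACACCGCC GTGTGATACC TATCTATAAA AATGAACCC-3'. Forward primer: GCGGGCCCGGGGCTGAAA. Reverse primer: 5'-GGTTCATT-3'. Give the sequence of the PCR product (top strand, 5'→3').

5'-GCGGGCCCGGGGCTGAAACGAGCCCAACGCCGACCTGCCACACCGCCGTGTGATACCTATCTATAAAAATGAACC-3'

Scanning the template, GCGGGCCCGGGGCTGAAA occurs at positions 84–101; this primer anneals to the bottom strand there with its 3' end pointing downstream.
Taking the reverse complement of GGTTCATT gives AATGAACC, found at positions 151–158 on the template; the primer anneals here to the top strand with its 3' end pointing upstream.
The product is the template from position 84 through 158 (75 bp).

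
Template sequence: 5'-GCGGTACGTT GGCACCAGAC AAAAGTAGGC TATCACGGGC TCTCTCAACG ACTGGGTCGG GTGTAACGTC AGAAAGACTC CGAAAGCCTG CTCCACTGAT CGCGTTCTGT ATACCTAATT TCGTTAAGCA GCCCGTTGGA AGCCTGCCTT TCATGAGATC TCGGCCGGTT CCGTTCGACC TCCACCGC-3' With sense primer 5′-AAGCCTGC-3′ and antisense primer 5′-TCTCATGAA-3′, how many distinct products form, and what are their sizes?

Two products: 75 bp, 19 bp

The forward primer AAGCCTGC matches the top strand at positions 84–91, 140–147.
The reverse primer's reverse complement is TTCATGAGA, matching at positions 150–158.
Each forward site pairs with the reverse site to give a product ending at position 158: sizes 75, 19 bp.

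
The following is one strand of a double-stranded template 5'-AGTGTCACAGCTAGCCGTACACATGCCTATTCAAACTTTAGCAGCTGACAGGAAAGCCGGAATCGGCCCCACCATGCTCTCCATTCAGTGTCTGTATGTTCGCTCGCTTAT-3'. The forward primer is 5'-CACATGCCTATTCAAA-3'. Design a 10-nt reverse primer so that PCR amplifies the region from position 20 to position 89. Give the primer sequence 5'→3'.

The product's 3' end on the top strand is position 89.
The reverse primer anneals to the top strand over positions 80–89, i.e. to TCCATTCAGT.
Its sequence written 5'→3' is the reverse complement: ACTGAATGGA.

5'-ACTGAATGGA-3'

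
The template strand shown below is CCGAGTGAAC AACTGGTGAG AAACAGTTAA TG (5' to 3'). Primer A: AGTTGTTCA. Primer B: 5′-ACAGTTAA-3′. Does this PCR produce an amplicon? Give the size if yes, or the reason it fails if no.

Primer A (AGTTGTTCA) has reverse complement TGAACAACT, which matches the top strand at positions 6–14; primer A anneals to the top strand there with its 3' end pointing upstream toward position 6.
Primer B (ACAGTTAA) matches the top strand directly at positions 23–30; it anneals to the bottom strand with its 3' end pointing downstream toward position 30.
The 3' ends diverge (primer A extends toward position 1, primer B toward position 32), so the primers never converge on a shared product.

No product — the primers' 3' ends point away from each other.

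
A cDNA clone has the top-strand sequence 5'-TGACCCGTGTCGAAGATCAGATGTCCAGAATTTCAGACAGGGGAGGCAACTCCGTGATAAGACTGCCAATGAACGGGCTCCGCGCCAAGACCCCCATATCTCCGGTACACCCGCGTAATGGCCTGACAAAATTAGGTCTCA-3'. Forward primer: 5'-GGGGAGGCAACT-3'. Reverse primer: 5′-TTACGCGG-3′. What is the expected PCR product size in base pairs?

79 bp

Forward primer GGGGAGGCAACT is found on the top strand at positions 40–51.
Reverse complement of the reverse primer: CCGCGTAA. This occurs on the top strand at positions 111–118.
The product runs from position 40 to position 118, so its length is 118 − 40 + 1 = 79 bp.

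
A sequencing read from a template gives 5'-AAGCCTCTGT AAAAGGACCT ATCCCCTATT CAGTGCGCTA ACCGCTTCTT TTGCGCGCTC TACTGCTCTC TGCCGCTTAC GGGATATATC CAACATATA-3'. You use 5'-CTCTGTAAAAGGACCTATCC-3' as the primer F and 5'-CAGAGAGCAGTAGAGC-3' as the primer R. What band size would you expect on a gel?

The forward primer matches the template at positions 5–24.
The reverse primer's reverse complement is GCTCTACTGCTCTCTG, which matches the template at positions 57–72.
The product runs from position 5 to position 72, so its length is 72 − 5 + 1 = 68 bp.

68 bp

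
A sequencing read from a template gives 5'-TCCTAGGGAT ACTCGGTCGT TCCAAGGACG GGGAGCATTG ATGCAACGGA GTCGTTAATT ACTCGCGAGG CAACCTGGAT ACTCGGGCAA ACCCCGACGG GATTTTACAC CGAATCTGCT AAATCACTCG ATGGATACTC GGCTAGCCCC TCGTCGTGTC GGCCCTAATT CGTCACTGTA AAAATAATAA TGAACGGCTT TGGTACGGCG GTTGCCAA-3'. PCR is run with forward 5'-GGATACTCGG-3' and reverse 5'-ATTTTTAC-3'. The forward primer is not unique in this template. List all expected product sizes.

179 bp, 109 bp, 53 bp

The forward primer GGATACTCGG matches the top strand at positions 7–16, 77–86, 133–142.
The reverse primer's reverse complement is GTAAAAAT, matching at positions 178–185.
Each forward site pairs with the reverse site to give a product ending at position 185: sizes 179, 109, 53 bp.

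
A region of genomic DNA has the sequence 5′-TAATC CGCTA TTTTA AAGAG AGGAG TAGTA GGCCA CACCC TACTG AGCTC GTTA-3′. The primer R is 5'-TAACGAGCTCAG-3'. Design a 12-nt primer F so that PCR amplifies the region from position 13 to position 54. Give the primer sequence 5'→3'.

The reverse primer's reverse complement CTGAGCTCGTTA matches the template at positions 43–54; the product starts at position 13.
The forward primer is identical to the top strand over positions 13–24: TTAAAGAGAGGA.

5'-TTAAAGAGAGGA-3'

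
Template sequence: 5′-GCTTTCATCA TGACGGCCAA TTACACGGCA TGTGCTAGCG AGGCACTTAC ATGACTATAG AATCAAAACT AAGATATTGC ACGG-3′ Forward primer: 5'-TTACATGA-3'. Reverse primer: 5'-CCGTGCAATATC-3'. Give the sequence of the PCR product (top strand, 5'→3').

5'-TTACATGACTATAGAATCAAAACTAAGATATTGCACGG-3'

The forward primer matches the template at positions 47–54.
The reverse primer's reverse complement is GATATTGCACGG, which matches the template at positions 73–84.
The product is the template from position 47 through 84 (38 bp).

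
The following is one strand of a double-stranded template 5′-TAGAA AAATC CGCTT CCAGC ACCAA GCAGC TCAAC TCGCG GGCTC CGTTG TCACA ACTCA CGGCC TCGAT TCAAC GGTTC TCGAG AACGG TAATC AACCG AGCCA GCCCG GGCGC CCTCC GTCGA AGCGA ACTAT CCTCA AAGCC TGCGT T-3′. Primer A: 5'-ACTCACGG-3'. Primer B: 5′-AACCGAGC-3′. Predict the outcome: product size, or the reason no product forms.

Primer A (ACTCACGG) matches the top strand at positions 56–63 (3' end points downstream).
Primer B (AACCGAGC) also matches the top strand directly, at positions 96–103 — its reverse complement GCTCGGTT is not present.
Both primers anneal to the bottom strand with 3' ends pointing the same way, so neither can prime synthesis back toward the other.

No product — both primers anneal to the same strand and extend in the same direction.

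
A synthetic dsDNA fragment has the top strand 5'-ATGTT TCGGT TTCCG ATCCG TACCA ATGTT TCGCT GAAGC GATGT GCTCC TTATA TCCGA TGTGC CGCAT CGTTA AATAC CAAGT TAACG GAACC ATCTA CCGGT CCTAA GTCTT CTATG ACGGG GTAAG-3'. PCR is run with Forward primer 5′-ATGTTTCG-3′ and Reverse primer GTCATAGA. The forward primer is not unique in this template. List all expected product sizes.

The forward primer ATGTTTCG matches the top strand at positions 1–8, 26–33.
The reverse primer's reverse complement is TCTATGAC, matching at positions 115–122.
Each forward site pairs with the reverse site to give a product ending at position 122: sizes 122, 97 bp.

122 bp, 97 bp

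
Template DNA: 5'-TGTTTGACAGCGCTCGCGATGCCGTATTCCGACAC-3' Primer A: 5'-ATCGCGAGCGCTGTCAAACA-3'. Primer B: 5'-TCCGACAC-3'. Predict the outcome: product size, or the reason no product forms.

Primer A (ATCGCGAGCGCTGTCAAACA) has reverse complement TGTTTGACAGCGCTCGCGAT, which matches the top strand at positions 1–20; primer A anneals to the top strand there with its 3' end pointing upstream toward position 1.
Primer B (TCCGACAC) matches the top strand directly at positions 28–35; it anneals to the bottom strand with its 3' end pointing downstream toward position 35.
The 3' ends diverge (primer A extends toward position 1, primer B toward position 35), so the primers never converge on a shared product.

No product — the primers' 3' ends point away from each other.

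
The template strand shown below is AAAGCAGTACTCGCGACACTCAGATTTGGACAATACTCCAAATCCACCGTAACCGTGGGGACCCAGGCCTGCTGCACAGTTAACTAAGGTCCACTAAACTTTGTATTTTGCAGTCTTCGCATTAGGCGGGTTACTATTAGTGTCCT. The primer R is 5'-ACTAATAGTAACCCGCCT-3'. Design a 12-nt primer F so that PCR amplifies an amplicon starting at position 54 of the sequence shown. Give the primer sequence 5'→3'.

5'-CGTGGGGACCCA-3'

The reverse primer's reverse complement AGGCGGGTTACTATTAGT matches the template at positions 124–141; the product starts at position 54.
The forward primer is identical to the top strand over positions 54–65: CGTGGGGACCCA.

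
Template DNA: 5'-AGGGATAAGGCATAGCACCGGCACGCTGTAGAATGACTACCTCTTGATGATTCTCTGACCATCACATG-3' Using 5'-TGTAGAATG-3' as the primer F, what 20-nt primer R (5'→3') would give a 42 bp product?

The forward primer binds at positions 27–35, so a 42 bp product ends at position 27 + 42 − 1 = 68.
The reverse primer anneals to the top strand over positions 49–68, i.e. to GATTCTCTGACCATCACATG.
Its sequence written 5'→3' is the reverse complement: CATGTGATGGTCAGAGAATC.

5'-CATGTGATGGTCAGAGAATC-3'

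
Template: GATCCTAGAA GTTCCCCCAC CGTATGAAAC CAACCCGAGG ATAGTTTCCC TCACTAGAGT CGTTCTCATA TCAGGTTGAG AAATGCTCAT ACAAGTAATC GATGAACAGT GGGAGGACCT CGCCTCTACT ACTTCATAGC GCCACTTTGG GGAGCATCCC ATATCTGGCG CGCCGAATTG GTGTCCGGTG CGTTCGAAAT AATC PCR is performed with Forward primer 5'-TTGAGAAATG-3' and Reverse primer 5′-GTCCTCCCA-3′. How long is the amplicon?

43 bp

Scanning the template, TTGAGAAATG occurs at positions 76–85; this primer anneals to the bottom strand there with its 3' end pointing downstream.
Taking the reverse complement of GTCCTCCCA gives TGGGAGGAC, found at positions 110–118 on the template; the primer anneals here to the top strand with its 3' end pointing upstream.
Amplicon spans positions 76–118: 43 bp.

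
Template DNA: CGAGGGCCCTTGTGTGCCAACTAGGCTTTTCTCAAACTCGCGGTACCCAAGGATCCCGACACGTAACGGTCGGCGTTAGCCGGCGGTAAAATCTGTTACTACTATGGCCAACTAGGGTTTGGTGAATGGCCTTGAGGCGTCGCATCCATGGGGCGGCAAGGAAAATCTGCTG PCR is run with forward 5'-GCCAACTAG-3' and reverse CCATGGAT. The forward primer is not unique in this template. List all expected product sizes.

The forward primer GCCAACTAG matches the top strand at positions 16–24, 107–115.
The reverse primer's reverse complement is ATCCATGG, matching at positions 144–151.
Each forward site pairs with the reverse site to give a product ending at position 151: sizes 136, 45 bp.

136 bp, 45 bp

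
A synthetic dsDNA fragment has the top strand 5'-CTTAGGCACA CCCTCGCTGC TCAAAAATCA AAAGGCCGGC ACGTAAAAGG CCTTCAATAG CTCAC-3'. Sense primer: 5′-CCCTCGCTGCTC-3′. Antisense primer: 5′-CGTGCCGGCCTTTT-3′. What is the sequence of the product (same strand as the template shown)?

The forward primer matches the template at positions 11–22.
Taking the reverse complement of CGTGCCGGCCTTTT gives AAAAGGCCGGCACG, found at positions 30–43 on the template; the primer anneals here to the top strand with its 3' end pointing upstream.
The product is the template from position 11 through 43 (33 bp).

5'-CCCTCGCTGCTCAAAAATCAAAAGGCCGGCACG-3'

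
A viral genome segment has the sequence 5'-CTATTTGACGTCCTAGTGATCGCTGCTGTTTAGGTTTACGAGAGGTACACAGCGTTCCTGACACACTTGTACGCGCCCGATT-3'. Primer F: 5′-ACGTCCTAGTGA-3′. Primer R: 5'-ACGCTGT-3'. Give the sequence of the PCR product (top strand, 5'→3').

5'-ACGTCCTAGTGATCGCTGCTGTTTAGGTTTACGAGAGGTACACAGCGT-3'

Scanning the template, ACGTCCTAGTGA occurs at positions 8–19; this primer anneals to the bottom strand there with its 3' end pointing downstream.
Reverse complement of the reverse primer: ACAGCGT. This occurs on the top strand at positions 49–55.
The product is the template from position 8 through 55 (48 bp).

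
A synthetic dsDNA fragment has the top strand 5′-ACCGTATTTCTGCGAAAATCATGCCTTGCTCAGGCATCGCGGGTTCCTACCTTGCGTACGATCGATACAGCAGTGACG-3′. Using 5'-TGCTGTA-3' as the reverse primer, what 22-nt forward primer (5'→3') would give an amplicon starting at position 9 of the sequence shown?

The reverse primer's reverse complement TACAGCA matches the template at positions 66–72; the product starts at position 9.
The forward primer is identical to the top strand over positions 9–30: TCTGCGAAAATCATGCCTTGCT.

5'-TCTGCGAAAATCATGCCTTGCT-3'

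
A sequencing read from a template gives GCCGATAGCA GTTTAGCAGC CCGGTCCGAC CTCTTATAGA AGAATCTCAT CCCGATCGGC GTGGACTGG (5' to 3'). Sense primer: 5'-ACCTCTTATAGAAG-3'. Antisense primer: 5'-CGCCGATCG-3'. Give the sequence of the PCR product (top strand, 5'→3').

5'-ACCTCTTATAGAAGAATCTCATCCCGATCGGCG-3'

Scanning the template, ACCTCTTATAGAAG occurs at positions 29–42; this primer anneals to the bottom strand there with its 3' end pointing downstream.
The reverse primer's reverse complement is CGATCGGCG, which matches the template at positions 53–61.
The product is the template from position 29 through 61 (33 bp).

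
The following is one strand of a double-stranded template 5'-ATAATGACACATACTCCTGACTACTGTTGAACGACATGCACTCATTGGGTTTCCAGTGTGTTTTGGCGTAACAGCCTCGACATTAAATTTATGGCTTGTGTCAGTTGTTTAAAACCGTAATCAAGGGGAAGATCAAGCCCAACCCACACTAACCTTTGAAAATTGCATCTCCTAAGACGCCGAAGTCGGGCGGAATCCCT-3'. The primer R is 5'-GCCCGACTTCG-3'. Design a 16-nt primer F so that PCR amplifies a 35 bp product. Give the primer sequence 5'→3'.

5'-TGAAAATTGCATCTCC-3'

The reverse primer's reverse complement CGAAGTCGGGC matches the template at positions 181–191, so the product ends at position 191.
A 35 bp product then starts at position 191 − 35 + 1 = 157.
The forward primer is identical to the top strand there: TGAAAATTGCATCTCC.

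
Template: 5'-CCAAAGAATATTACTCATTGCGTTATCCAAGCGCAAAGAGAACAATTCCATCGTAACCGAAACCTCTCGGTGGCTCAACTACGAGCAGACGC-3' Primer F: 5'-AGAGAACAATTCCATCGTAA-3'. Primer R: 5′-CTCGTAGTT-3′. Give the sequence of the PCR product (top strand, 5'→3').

5'-AGAGAACAATTCCATCGTAACCGAAACCTCTCGGTGGCTCAACTACGAG-3'

Forward primer AGAGAACAATTCCATCGTAA is found on the top strand at positions 37–56.
Taking the reverse complement of CTCGTAGTT gives AACTACGAG, found at positions 77–85 on the template; the primer anneals here to the top strand with its 3' end pointing upstream.
The product is the template from position 37 through 85 (49 bp).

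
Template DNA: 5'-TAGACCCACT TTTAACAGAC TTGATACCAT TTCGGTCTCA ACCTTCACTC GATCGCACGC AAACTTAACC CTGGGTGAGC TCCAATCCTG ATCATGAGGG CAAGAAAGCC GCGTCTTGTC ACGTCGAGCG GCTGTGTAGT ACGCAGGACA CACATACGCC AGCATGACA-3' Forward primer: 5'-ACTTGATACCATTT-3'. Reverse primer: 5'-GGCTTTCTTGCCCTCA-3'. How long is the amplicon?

92 bp

The forward primer matches the template at positions 19–32.
Reverse complement of the reverse primer: TGAGGGCAAGAAAGCC. This occurs on the top strand at positions 95–110.
The product runs from position 19 to position 110, so its length is 110 − 19 + 1 = 92 bp.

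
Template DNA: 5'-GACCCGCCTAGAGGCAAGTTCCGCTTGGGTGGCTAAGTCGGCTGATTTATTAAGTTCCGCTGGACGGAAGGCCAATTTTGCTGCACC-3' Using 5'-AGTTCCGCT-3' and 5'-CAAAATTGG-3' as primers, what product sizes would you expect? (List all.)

64 bp, 28 bp

The forward primer AGTTCCGCT matches the top strand at positions 17–25, 53–61.
The reverse primer's reverse complement is CCAATTTTG, matching at positions 72–80.
Each forward site pairs with the reverse site to give a product ending at position 80: sizes 64, 28 bp.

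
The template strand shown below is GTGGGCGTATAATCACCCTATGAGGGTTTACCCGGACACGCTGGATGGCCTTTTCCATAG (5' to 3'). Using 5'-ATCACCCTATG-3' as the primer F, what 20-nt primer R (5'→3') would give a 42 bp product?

5'-AAAGGCCATCCAGCGTGTCC-3'

The forward primer binds at positions 12–22, so a 42 bp product ends at position 12 + 42 − 1 = 53.
The reverse primer anneals to the top strand over positions 34–53, i.e. to GGACACGCTGGATGGCCTTT.
Its sequence written 5'→3' is the reverse complement: AAAGGCCATCCAGCGTGTCC.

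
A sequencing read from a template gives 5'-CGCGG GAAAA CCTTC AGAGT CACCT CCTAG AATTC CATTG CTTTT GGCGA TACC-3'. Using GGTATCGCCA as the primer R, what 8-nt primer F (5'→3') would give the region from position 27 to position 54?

5'-CTAGAATT-3'

The reverse primer's reverse complement TGGCGATACC matches the template at positions 45–54; the product starts at position 27.
The forward primer is identical to the top strand over positions 27–34: CTAGAATT.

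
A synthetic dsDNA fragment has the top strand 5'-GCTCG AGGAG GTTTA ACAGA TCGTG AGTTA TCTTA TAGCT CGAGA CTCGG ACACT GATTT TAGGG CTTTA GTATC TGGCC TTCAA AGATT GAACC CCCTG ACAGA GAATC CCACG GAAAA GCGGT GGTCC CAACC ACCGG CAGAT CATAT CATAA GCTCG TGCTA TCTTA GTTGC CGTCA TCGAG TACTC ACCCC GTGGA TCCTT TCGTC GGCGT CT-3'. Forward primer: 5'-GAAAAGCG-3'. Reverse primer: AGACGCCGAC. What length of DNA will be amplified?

Forward primer GAAAAGCG is found on the top strand at positions 116–123.
Taking the reverse complement of AGACGCCGAC gives GTCGGCGTCT, found at positions 208–217 on the template; the primer anneals here to the top strand with its 3' end pointing upstream.
Product length = (reverse-primer end) − (forward-primer start) + 1 = 217 − 116 + 1 = 102 bp.

102 bp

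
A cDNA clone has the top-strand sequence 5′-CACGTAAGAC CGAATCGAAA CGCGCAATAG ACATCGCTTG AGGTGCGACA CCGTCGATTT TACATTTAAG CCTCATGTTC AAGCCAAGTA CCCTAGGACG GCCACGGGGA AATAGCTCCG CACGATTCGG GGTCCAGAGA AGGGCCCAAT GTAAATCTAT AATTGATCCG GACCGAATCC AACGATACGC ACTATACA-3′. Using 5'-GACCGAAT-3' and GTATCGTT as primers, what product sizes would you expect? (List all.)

181 bp, 18 bp

The forward primer GACCGAAT matches the top strand at positions 8–15, 171–178.
The reverse primer's reverse complement is AACGATAC, matching at positions 181–188.
Each forward site pairs with the reverse site to give a product ending at position 188: sizes 181, 18 bp.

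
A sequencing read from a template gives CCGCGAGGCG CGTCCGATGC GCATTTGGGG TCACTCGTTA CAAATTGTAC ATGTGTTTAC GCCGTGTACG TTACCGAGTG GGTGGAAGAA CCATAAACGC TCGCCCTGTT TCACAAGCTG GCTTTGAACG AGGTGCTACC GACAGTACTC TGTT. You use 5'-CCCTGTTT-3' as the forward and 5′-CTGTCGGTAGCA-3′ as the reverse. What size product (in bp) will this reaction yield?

42 bp

The forward primer matches the template at positions 104–111.
Taking the reverse complement of CTGTCGGTAGCA gives TGCTACCGACAG, found at positions 134–145 on the template; the primer anneals here to the top strand with its 3' end pointing upstream.
Product length = (reverse-primer end) − (forward-primer start) + 1 = 145 − 104 + 1 = 42 bp.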